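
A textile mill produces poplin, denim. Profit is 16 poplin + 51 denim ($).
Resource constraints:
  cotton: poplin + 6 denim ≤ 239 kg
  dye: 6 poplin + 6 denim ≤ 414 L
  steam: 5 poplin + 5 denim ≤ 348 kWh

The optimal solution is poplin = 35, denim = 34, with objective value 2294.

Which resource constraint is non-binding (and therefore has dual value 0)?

cotton: 239/239 (binding)
dye: 414/414 (binding)
steam: 345/348 (slack 3)
By complementary slackness, a constraint with positive slack has shadow price 0 → steam.

steam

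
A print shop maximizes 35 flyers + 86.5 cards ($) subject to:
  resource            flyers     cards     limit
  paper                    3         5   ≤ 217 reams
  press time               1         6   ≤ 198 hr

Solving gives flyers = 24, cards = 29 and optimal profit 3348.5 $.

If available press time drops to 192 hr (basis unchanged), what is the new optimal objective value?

Both paper and press time are binding at x*.
The binding rows give the dual system: 3·y_paper + 1·y_press time = 35 and 5·y_paper + 6·y_press time = 86.5.
Solving: y_paper = 9.5, y_press time = 6.5.
Δz = y_press time·Δb = 6.5 × (-6) = -39, so new z* = 3348.5 − 39 = 3309.5.

3309.5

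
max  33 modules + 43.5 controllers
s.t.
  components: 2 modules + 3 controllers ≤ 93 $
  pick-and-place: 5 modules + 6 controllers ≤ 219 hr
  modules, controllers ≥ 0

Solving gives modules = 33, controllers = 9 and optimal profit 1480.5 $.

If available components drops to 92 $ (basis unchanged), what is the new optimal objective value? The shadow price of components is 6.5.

1474

Δb = -1, so new z* = 1480.5 + (6.5)·(-1) = 1480.5 − 6.5 = 1474.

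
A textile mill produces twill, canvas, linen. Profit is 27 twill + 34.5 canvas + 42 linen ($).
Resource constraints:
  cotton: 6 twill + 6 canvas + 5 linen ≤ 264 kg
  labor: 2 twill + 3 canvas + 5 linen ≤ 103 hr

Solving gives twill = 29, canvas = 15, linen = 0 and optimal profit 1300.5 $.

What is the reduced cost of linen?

Both cotton and labor are binding at x*.
The binding rows give the dual system: 6·y_cotton + 2·y_labor = 27 and 6·y_cotton + 3·y_labor = 34.5.
This yields shadow prices y_cotton = 2, y_labor = 7.5.
Reduced cost of linen: c₃ − yᵀa₃ = 42 − (2·5 + 7.5·5) = 42 − 47.5 = -5.5.

-5.5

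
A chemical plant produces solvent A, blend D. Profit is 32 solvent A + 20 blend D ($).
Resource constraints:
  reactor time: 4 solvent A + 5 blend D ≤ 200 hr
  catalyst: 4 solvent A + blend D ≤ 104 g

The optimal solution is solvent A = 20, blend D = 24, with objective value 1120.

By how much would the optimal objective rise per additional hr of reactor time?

3

At the optimum: reactor time uses 200 of 200 (binding); catalyst uses 104 of 104 (binding).
From A_Bᵀ y = c: 4·y_reactor time + 4·y_catalyst = 32; 5·y_reactor time + 1·y_catalyst = 20.
→ y_reactor time = 3 and y_catalyst = 5.
Shadow price of reactor time = 3.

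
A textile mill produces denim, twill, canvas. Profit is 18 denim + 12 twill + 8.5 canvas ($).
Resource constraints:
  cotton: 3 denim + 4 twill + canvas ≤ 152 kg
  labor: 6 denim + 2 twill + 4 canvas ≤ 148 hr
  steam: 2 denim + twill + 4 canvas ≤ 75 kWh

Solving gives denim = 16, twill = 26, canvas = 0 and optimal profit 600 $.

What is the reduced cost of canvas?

Check each constraint at x*: cotton 152/152 (tight); labor 148/148 (tight); steam 58/75 (slack 17).
By complementary slackness, y = 0 for the non-binding constraint.
From A_Bᵀ y = c: 3·y_cotton + 6·y_labor = 18; 4·y_cotton + 2·y_labor = 12.
This yields shadow prices y_cotton = 2, y_labor = 2.
Reduced cost of canvas: c₃ − yᵀa₃ = 8.5 − (2·1 + 2·4) = 8.5 − 10 = -1.5.

-1.5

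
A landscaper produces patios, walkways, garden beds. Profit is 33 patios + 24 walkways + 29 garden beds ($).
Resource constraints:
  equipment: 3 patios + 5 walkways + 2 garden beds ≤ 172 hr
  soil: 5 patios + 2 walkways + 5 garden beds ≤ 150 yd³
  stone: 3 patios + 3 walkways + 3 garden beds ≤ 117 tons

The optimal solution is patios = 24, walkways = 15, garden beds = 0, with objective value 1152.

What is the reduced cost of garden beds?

At the optimum: equipment uses 147 of 172 (slack = 25); soil uses 150 of 150 (binding); stone uses 117 of 117 (binding).
Slack constraints have shadow price 0 (complementary slackness).
Dual feasibility on the basic columns requires 5·y_soil + 3·y_stone = 33, 2·y_soil + 3·y_stone = 24.
→ y_soil = 3 and y_stone = 6.
Reduced cost of garden beds: c₃ − yᵀa₃ = 29 − (3·5 + 6·3) = 29 − 33 = -4.

-4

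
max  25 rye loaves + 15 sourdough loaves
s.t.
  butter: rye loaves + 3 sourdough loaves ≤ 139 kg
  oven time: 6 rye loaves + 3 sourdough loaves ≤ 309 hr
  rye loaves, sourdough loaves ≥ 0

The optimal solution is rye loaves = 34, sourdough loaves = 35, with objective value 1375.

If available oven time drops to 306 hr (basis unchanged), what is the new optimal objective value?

At the optimum: butter uses 139 of 139 (binding); oven time uses 309 of 309 (binding).
From A_Bᵀ y = c: 1·y_butter + 6·y_oven time = 25; 3·y_butter + 3·y_oven time = 15.
Solving: y_butter = 1, y_oven time = 4.
Δz = y_oven time·Δb = 4 × (-3) = -12, so new z* = 1375 − 12 = 1363.

1363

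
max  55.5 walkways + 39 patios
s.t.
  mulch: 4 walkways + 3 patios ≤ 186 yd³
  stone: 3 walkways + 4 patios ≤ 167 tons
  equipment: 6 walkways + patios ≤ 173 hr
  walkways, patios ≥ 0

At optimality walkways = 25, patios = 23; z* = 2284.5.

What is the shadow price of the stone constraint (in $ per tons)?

8.5

Binding: stone and equipment. Non-binding: mulch (17 unused).
Since mulch is not tight, its dual is 0.
From A_Bᵀ y = c: 3·y_stone + 6·y_equipment = 55.5; 4·y_stone + 1·y_equipment = 39.
→ y_stone = 8.5 and y_equipment = 5.
Shadow price of stone = 8.5.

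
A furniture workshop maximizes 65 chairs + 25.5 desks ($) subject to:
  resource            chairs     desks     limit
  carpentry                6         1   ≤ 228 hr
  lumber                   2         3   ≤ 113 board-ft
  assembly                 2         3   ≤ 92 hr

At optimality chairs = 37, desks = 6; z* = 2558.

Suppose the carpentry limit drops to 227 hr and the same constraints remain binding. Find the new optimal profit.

2549

At the optimum: carpentry uses 228 of 228 (binding); lumber uses 92 of 113 (slack = 21); assembly uses 92 of 92 (binding).
Slack constraints have shadow price 0 (complementary slackness).
From A_Bᵀ y = c: 6·y_carpentry + 2·y_assembly = 65; 1·y_carpentry + 3·y_assembly = 25.5.
→ y_carpentry = 9 and y_assembly = 5.5.
Δz = y_carpentry·Δb = 9 × (-1) = -9, so new z* = 2558 − 9 = 2549.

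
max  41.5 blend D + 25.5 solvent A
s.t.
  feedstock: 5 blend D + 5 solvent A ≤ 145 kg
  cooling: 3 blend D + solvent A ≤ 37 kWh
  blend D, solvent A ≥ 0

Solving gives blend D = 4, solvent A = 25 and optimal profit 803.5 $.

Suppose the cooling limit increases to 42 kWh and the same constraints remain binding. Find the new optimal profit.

843.5

At the optimum: feedstock uses 145 of 145 (binding); cooling uses 37 of 37 (binding).
From A_Bᵀ y = c: 5·y_feedstock + 3·y_cooling = 41.5; 5·y_feedstock + 1·y_cooling = 25.5.
→ y_feedstock = 3.5 and y_cooling = 8.
Δz = y_cooling·Δb = 8 × (5) = 40, so new z* = 803.5 + 40 = 843.5.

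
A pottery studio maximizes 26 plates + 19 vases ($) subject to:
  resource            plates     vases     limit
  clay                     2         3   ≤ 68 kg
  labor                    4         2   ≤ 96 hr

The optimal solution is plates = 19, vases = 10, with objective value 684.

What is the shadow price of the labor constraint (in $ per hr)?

5

Check each constraint at x*: clay 68/68 (tight); labor 96/96 (tight).
From A_Bᵀ y = c: 2·y_clay + 4·y_labor = 26; 3·y_clay + 2·y_labor = 19.
Solving: y_clay = 3, y_labor = 5.
Shadow price of labor = 5.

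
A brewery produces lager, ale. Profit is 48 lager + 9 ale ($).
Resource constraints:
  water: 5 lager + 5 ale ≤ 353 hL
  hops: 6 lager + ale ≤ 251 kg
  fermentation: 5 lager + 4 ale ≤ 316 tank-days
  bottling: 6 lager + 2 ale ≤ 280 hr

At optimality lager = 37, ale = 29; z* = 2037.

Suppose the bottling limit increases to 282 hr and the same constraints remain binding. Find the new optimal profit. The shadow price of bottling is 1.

2039

Δb = 2, so new z* = 2037 + (1)·(2) = 2037 + 2 = 2039.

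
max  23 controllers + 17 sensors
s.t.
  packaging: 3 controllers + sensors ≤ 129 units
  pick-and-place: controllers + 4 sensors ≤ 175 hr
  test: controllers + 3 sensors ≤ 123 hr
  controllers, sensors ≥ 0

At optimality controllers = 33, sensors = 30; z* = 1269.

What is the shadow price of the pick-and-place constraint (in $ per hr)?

0

Binding: packaging and test. Non-binding: pick-and-place (22 unused).
By complementary slackness, y = 0 for the non-binding constraint.
From A_Bᵀ y = c: 3·y_packaging + 1·y_test = 23; 1·y_packaging + 3·y_test = 17.
This yields shadow prices y_packaging = 6.5, y_test = 3.5.
Shadow price of pick-and-place = 0.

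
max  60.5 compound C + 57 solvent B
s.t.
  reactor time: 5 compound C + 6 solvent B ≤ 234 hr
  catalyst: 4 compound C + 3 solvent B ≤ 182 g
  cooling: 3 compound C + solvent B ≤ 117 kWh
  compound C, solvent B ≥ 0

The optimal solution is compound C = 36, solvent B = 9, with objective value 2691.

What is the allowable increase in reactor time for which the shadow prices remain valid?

Binding constraints: reactor time, cooling. The basis is B = [[5,6],[3,1]] with det -13.
Per unit increase in reactor time, x* moves by d = (-0.0769, 0.2308).
The basis stays optimal until catalyst becomes binding; allowable increase = 28.6 hr.

28.6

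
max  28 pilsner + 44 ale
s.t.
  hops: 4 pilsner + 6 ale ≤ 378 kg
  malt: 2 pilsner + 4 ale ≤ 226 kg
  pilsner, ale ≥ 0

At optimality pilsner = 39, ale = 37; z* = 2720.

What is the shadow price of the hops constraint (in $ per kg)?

Check each constraint at x*: hops 378/378 (tight); malt 226/226 (tight).
Dual feasibility on the basic columns requires 4·y_hops + 2·y_malt = 28, 6·y_hops + 4·y_malt = 44.
Solving: y_hops = 6, y_malt = 2.
Shadow price of hops = 6.

6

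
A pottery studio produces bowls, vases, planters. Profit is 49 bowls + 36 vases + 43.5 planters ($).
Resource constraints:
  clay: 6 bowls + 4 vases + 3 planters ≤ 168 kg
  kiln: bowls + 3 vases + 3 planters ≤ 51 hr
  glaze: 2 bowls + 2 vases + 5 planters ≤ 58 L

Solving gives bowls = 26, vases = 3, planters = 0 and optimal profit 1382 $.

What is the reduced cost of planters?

Check each constraint at x*: clay 168/168 (tight); kiln 35/51 (slack 16); glaze 58/58 (tight).
Since kiln is not tight, its dual is 0.
From A_Bᵀ y = c: 6·y_clay + 2·y_glaze = 49; 4·y_clay + 2·y_glaze = 36.
This yields shadow prices y_clay = 6.5, y_glaze = 5.
Reduced cost of planters: c₃ − yᵀa₃ = 43.5 − (6.5·3 + 5·5) = 43.5 − 44.5 = -1.

-1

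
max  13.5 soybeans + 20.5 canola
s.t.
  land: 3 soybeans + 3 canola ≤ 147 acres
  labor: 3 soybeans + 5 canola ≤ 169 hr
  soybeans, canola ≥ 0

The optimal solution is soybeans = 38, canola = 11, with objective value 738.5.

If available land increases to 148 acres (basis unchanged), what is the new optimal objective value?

739.5

At the optimum: land uses 147 of 147 (binding); labor uses 169 of 169 (binding).
Dual feasibility on the basic columns requires 3·y_land + 3·y_labor = 13.5, 3·y_land + 5·y_labor = 20.5.
Solving: y_land = 1, y_labor = 3.5.
Δz = y_land·Δb = 1 × (1) = 1, so new z* = 738.5 + 1 = 739.5.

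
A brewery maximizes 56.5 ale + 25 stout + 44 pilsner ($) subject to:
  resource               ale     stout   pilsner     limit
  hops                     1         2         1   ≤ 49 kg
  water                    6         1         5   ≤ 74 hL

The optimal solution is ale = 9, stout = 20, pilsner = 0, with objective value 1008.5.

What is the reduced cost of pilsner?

-4.5

Both hops and water are binding at x*.
From A_Bᵀ y = c: 1·y_hops + 6·y_water = 56.5; 2·y_hops + 1·y_water = 25.
→ y_hops = 8.5 and y_water = 8.
Reduced cost of pilsner: c₃ − yᵀa₃ = 44 − (8.5·1 + 8·5) = 44 − 48.5 = -4.5.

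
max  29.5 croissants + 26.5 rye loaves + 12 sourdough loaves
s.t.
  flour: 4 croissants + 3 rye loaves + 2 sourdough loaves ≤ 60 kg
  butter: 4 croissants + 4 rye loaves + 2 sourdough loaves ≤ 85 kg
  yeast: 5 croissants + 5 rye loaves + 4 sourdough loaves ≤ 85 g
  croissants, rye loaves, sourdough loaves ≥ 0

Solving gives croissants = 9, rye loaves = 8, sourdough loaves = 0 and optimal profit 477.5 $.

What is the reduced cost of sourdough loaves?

-8

Binding: flour and yeast. Non-binding: butter (17 unused).
Since butter is not tight, its dual is 0.
Dual feasibility on the basic columns requires 4·y_flour + 5·y_yeast = 29.5, 3·y_flour + 5·y_yeast = 26.5.
→ y_flour = 3 and y_yeast = 3.5.
Reduced cost of sourdough loaves: c₃ − yᵀa₃ = 12 − (3·2 + 3.5·4) = 12 − 20 = -8.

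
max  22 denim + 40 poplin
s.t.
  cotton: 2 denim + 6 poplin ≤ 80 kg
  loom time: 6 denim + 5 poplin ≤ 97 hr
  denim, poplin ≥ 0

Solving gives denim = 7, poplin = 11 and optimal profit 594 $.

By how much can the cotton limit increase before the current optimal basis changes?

Binding constraints: cotton, loom time. The basis is B = [[2,6],[6,5]] with det -26.
Per unit increase in cotton, x* moves by d = (-0.1923, 0.2308).
The basis stays optimal until denim reaches 0; allowable increase = 36.4 kg.

36.4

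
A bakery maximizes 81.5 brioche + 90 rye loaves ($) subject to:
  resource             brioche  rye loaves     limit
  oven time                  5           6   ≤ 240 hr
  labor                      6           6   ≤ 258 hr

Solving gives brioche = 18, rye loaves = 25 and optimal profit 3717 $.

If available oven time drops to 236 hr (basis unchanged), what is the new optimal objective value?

3683

At the optimum: oven time uses 240 of 240 (binding); labor uses 258 of 258 (binding).
Dual feasibility on the basic columns requires 5·y_oven time + 6·y_labor = 81.5, 6·y_oven time + 6·y_labor = 90.
Solving: y_oven time = 8.5, y_labor = 6.5.
Δz = y_oven time·Δb = 8.5 × (-4) = -34, so new z* = 3717 − 34 = 3683.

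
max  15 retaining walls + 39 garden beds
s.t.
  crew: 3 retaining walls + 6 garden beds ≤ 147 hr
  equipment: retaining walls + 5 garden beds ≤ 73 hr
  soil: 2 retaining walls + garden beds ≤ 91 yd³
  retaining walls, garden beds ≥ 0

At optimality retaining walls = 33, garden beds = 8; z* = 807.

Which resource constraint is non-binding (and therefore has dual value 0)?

crew: 147/147 (binding)
equipment: 73/73 (binding)
soil: 74/91 (slack 17)
By complementary slackness, a constraint with positive slack has shadow price 0 → soil.

soil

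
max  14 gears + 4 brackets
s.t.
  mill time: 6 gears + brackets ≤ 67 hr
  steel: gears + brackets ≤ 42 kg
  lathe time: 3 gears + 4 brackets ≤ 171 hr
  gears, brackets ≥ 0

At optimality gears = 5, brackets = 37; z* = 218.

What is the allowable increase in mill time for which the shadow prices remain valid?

Binding constraints: mill time, steel. The basis is B = [[6,1],[1,1]] with det 5.
Per unit increase in mill time, x* moves by d = (0.2, -0.2).
The basis stays optimal until brackets reaches 0; allowable increase = 185 hr.

185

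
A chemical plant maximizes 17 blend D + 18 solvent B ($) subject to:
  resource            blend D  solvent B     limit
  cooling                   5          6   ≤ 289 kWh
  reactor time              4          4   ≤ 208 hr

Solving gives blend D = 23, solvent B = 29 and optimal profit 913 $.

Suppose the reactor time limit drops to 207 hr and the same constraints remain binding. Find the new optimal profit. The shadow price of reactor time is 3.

Δb = -1, so new z* = 913 + (3)·(-1) = 913 − 3 = 910.

910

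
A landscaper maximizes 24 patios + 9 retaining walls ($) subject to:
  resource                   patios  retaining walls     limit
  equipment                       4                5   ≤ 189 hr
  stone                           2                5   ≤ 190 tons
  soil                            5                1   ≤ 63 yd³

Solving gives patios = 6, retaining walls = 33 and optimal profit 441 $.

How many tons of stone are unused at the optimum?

stone used = 2·6 + 5·33 = 177; slack = 190 − 177 = 13.

13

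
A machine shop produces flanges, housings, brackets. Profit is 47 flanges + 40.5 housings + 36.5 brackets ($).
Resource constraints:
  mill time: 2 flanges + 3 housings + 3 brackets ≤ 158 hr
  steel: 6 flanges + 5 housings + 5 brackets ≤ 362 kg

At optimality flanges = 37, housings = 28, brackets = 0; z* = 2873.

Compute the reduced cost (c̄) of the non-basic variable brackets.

-4

At the optimum: mill time uses 158 of 158 (binding); steel uses 362 of 362 (binding).
Dual feasibility on the basic columns requires 2·y_mill time + 6·y_steel = 47, 3·y_mill time + 5·y_steel = 40.5.
Solving: y_mill time = 1, y_steel = 7.5.
Reduced cost of brackets: c₃ − yᵀa₃ = 36.5 − (1·3 + 7.5·5) = 36.5 − 40.5 = -4.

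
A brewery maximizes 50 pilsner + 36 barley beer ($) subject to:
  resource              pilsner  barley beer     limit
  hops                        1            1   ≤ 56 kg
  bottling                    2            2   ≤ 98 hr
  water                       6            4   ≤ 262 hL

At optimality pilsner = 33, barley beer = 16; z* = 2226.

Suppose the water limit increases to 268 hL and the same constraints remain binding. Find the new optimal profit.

At the optimum: hops uses 49 of 56 (slack = 7); bottling uses 98 of 98 (binding); water uses 262 of 262 (binding).
Slack constraints have shadow price 0 (complementary slackness).
The binding rows give the dual system: 2·y_bottling + 6·y_water = 50 and 2·y_bottling + 4·y_water = 36.
→ y_bottling = 4 and y_water = 7.
Δz = y_water·Δb = 7 × (6) = 42, so new z* = 2226 + 42 = 2268.

2268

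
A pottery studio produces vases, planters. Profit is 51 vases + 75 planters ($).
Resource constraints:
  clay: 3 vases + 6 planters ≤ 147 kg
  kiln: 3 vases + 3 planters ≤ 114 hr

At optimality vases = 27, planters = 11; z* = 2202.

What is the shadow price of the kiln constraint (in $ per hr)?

9

At the optimum: clay uses 147 of 147 (binding); kiln uses 114 of 114 (binding).
The binding rows give the dual system: 3·y_clay + 3·y_kiln = 51 and 6·y_clay + 3·y_kiln = 75.
Solving: y_clay = 8, y_kiln = 9.
Shadow price of kiln = 9.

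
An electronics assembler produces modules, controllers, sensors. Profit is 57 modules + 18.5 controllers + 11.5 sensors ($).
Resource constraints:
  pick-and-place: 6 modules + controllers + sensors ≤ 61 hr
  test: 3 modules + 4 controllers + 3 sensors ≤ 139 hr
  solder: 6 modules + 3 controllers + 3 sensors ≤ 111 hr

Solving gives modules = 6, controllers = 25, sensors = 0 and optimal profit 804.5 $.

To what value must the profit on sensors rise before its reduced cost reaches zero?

At the optimum: pick-and-place uses 61 of 61 (binding); test uses 118 of 139 (slack = 21); solder uses 111 of 111 (binding).
By complementary slackness, y = 0 for the non-binding constraint.
Dual feasibility on the basic columns requires 6·y_pick-and-place + 6·y_solder = 57, 1·y_pick-and-place + 3·y_solder = 18.5.
Solving: y_pick-and-place = 5, y_solder = 4.5.
sensors enters the basis when its profit ≥ yᵀa₃ = 5·1 + 4.5·3 = 18.5.

18.5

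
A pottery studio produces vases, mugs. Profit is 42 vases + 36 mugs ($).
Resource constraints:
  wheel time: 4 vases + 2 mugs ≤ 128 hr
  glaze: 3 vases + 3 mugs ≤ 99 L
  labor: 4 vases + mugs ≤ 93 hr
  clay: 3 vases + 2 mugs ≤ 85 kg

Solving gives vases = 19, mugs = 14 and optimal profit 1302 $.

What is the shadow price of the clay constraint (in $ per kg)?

Binding: glaze and clay. Non-binding: wheel time (24 unused), labor (3 unused).
Slack constraints have shadow price 0 (complementary slackness).
From A_Bᵀ y = c: 3·y_glaze + 3·y_clay = 42; 3·y_glaze + 2·y_clay = 36.
Solving: y_glaze = 8, y_clay = 6.
Shadow price of clay = 6.

6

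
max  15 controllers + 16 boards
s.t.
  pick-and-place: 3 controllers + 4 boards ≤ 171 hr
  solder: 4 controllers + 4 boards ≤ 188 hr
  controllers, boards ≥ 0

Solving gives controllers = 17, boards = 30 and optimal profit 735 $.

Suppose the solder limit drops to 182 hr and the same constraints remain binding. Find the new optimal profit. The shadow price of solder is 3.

717

Δb = -6, so new z* = 735 + (3)·(-6) = 735 − 18 = 717.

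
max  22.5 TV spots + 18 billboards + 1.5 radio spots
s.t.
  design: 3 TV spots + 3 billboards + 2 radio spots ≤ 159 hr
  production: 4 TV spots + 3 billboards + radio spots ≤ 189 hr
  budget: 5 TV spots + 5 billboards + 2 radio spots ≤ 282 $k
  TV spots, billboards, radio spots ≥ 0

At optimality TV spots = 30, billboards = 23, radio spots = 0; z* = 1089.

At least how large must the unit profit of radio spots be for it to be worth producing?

Check each constraint at x*: design 159/159 (tight); production 189/189 (tight); budget 265/282 (slack 17).
Slack constraints have shadow price 0 (complementary slackness).
Dual feasibility on the basic columns requires 3·y_design + 4·y_production = 22.5, 3·y_design + 3·y_production = 18.
→ y_design = 1.5 and y_production = 4.5.
radio spots enters the basis when its profit ≥ yᵀa₃ = 1.5·2 + 4.5·1 = 7.5.

7.5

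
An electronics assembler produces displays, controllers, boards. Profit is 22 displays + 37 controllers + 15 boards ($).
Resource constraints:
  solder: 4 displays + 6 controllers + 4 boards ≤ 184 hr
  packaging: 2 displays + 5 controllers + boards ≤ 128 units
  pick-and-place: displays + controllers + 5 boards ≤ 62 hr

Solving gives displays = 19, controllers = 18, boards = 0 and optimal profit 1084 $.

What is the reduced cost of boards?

Binding: solder and packaging. Non-binding: pick-and-place (25 unused).
By complementary slackness, y = 0 for the non-binding constraint.
From A_Bᵀ y = c: 4·y_solder + 2·y_packaging = 22; 6·y_solder + 5·y_packaging = 37.
Solving: y_solder = 4.5, y_packaging = 2.
Reduced cost of boards: c₃ − yᵀa₃ = 15 − (4.5·4 + 2·1) = 15 − 20 = -5.

-5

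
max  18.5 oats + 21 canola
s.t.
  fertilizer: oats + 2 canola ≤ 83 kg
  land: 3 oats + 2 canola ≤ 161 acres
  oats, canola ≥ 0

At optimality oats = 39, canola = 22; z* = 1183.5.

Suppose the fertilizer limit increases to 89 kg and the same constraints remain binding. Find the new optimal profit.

1222.5

At the optimum: fertilizer uses 83 of 83 (binding); land uses 161 of 161 (binding).
From A_Bᵀ y = c: 1·y_fertilizer + 3·y_land = 18.5; 2·y_fertilizer + 2·y_land = 21.
Solving: y_fertilizer = 6.5, y_land = 4.
Δz = y_fertilizer·Δb = 6.5 × (6) = 39, so new z* = 1183.5 + 39 = 1222.5.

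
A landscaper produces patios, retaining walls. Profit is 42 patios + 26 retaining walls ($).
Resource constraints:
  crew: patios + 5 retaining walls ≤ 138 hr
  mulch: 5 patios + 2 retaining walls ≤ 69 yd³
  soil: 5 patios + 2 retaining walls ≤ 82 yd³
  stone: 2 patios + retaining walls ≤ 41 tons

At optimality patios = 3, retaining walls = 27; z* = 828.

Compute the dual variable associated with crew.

2

At the optimum: crew uses 138 of 138 (binding); mulch uses 69 of 69 (binding); soil uses 69 of 82 (slack = 13); stone uses 33 of 41 (slack = 8).
Slack constraints have shadow price 0 (complementary slackness).
From A_Bᵀ y = c: 1·y_crew + 5·y_mulch = 42; 5·y_crew + 2·y_mulch = 26.
Solving: y_crew = 2, y_mulch = 8.
Shadow price of crew = 2.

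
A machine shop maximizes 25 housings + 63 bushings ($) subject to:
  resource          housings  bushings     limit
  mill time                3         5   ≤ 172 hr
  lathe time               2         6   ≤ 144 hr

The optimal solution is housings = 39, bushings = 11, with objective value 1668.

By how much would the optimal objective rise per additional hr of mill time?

Both mill time and lathe time are binding at x*.
The binding rows give the dual system: 3·y_mill time + 2·y_lathe time = 25 and 5·y_mill time + 6·y_lathe time = 63.
This yields shadow prices y_mill time = 3, y_lathe time = 8.
Shadow price of mill time = 3.

3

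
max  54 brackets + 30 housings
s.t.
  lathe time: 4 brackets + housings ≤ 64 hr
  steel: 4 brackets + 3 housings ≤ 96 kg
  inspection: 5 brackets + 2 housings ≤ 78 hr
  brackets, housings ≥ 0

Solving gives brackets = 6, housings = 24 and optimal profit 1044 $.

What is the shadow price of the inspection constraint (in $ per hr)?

6

Binding: steel and inspection. Non-binding: lathe time (16 unused).
Since lathe time is not tight, its dual is 0.
The binding rows give the dual system: 4·y_steel + 5·y_inspection = 54 and 3·y_steel + 2·y_inspection = 30.
Solving: y_steel = 6, y_inspection = 6.
Shadow price of inspection = 6.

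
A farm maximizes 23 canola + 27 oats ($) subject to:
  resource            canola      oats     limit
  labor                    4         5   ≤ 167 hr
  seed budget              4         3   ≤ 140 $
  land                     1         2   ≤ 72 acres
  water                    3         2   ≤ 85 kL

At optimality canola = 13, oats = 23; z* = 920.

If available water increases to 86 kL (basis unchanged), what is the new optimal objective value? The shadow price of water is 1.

921

Δb = 1, so new z* = 920 + (1)·(1) = 920 + 1 = 921.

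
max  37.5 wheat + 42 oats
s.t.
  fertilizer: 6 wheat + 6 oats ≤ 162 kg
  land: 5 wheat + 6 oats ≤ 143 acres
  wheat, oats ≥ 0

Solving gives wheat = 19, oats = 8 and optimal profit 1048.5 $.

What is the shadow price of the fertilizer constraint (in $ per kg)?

Check each constraint at x*: fertilizer 162/162 (tight); land 143/143 (tight).
Dual feasibility on the basic columns requires 6·y_fertilizer + 5·y_land = 37.5, 6·y_fertilizer + 6·y_land = 42.
→ y_fertilizer = 2.5 and y_land = 4.5.
Shadow price of fertilizer = 2.5.

2.5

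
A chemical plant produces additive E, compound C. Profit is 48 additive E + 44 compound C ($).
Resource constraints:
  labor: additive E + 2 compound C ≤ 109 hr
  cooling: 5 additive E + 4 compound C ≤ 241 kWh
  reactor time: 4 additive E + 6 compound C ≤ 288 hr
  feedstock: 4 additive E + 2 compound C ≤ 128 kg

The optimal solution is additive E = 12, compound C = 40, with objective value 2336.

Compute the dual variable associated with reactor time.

At the optimum: labor uses 92 of 109 (slack = 17); cooling uses 220 of 241 (slack = 21); reactor time uses 288 of 288 (binding); feedstock uses 128 of 128 (binding).
Since labor, cooling are not tight, their duals are 0.
The binding rows give the dual system: 4·y_reactor time + 4·y_feedstock = 48 and 6·y_reactor time + 2·y_feedstock = 44.
This yields shadow prices y_reactor time = 5, y_feedstock = 7.
Shadow price of reactor time = 5.

5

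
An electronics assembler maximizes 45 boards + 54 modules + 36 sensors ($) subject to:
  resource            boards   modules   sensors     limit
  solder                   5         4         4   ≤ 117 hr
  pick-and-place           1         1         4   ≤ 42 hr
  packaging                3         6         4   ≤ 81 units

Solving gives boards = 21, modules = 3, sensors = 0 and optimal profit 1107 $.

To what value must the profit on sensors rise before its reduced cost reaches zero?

44

Binding: solder and packaging. Non-binding: pick-and-place (18 unused).
Slack constraints have shadow price 0 (complementary slackness).
From A_Bᵀ y = c: 5·y_solder + 3·y_packaging = 45; 4·y_solder + 6·y_packaging = 54.
Solving: y_solder = 6, y_packaging = 5.
sensors enters the basis when its profit ≥ yᵀa₃ = 6·4 + 5·4 = 44.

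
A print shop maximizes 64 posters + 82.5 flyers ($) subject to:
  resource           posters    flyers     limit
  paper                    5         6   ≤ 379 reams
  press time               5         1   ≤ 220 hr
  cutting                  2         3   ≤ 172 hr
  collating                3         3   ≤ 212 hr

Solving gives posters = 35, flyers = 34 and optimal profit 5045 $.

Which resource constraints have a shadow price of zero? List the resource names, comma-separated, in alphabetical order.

collating, press time

paper: 379/379 (binding)
press time: 209/220 (slack 11)
cutting: 172/172 (binding)
collating: 207/212 (slack 5)
By complementary slackness, a constraint with positive slack has shadow price 0 → collating, press time.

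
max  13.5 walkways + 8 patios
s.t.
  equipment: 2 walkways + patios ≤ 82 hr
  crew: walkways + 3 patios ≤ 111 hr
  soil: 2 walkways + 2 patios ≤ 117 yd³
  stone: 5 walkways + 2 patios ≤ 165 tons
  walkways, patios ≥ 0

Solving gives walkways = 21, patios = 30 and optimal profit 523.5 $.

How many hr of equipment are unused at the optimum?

equipment used = 2·21 + 1·30 = 72; slack = 82 − 72 = 10.

10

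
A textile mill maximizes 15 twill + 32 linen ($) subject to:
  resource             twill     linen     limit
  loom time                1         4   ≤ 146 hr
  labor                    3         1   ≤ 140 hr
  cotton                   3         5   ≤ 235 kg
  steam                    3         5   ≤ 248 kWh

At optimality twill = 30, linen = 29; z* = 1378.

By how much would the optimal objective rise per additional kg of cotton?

4

Binding: loom time and cotton. Non-binding: labor (21 unused), steam (13 unused).
By complementary slackness, y = 0 for the non-binding constraints.
Dual feasibility on the basic columns requires 1·y_loom time + 3·y_cotton = 15, 4·y_loom time + 5·y_cotton = 32.
This yields shadow prices y_loom time = 3, y_cotton = 4.
Shadow price of cotton = 4.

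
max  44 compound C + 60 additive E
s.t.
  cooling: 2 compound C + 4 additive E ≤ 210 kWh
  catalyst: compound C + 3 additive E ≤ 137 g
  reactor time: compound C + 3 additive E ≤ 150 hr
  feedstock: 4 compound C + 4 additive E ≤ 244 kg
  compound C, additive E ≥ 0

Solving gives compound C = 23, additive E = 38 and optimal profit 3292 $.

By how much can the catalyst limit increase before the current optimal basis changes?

12

Binding constraints: catalyst, feedstock. The basis is B = [[1,3],[4,4]] with det -8.
Per unit increase in catalyst, x* moves by d = (-0.5, 0.5).
The basis stays optimal until cooling becomes binding; allowable increase = 12 g.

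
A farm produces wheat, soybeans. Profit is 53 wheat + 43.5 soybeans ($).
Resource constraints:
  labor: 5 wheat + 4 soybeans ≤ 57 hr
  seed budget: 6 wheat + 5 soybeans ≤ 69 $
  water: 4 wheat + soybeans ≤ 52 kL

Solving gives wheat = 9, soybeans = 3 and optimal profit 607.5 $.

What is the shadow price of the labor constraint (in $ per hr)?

4

Binding: labor and seed budget. Non-binding: water (13 unused).
Slack constraints have shadow price 0 (complementary slackness).
The binding rows give the dual system: 5·y_labor + 6·y_seed budget = 53 and 4·y_labor + 5·y_seed budget = 43.5.
This yields shadow prices y_labor = 4, y_seed budget = 5.5.
Shadow price of labor = 4.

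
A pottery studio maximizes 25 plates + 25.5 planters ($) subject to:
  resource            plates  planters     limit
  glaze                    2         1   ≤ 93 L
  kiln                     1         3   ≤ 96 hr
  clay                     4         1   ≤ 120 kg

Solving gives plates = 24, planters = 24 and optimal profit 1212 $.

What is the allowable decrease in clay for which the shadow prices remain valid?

88

Binding constraints: kiln, clay. The basis is B = [[1,3],[4,1]] with det -11.
Per unit decrease in clay, x* moves by d = (-0.2727, 0.0909).
The basis stays optimal until plates reaches 0; allowable decrease = 88 kg.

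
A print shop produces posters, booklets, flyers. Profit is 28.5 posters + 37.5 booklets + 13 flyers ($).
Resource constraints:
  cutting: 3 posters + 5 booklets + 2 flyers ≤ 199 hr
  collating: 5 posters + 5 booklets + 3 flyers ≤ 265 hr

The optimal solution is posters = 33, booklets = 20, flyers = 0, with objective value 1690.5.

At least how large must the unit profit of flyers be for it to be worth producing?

18

At the optimum: cutting uses 199 of 199 (binding); collating uses 265 of 265 (binding).
The binding rows give the dual system: 3·y_cutting + 5·y_collating = 28.5 and 5·y_cutting + 5·y_collating = 37.5.
→ y_cutting = 4.5 and y_collating = 3.
flyers enters the basis when its profit ≥ yᵀa₃ = 4.5·2 + 3·3 = 18.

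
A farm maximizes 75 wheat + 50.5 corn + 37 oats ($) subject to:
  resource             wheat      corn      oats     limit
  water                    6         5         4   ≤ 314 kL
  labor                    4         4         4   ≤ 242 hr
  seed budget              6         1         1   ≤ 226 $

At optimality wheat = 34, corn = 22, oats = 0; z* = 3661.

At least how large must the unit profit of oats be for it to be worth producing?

41

At the optimum: water uses 314 of 314 (binding); labor uses 224 of 242 (slack = 18); seed budget uses 226 of 226 (binding).
Since labor is not tight, its dual is 0.
From A_Bᵀ y = c: 6·y_water + 6·y_seed budget = 75; 5·y_water + 1·y_seed budget = 50.5.
This yields shadow prices y_water = 9.5, y_seed budget = 3.
oats enters the basis when its profit ≥ yᵀa₃ = 9.5·4 + 3·1 = 41.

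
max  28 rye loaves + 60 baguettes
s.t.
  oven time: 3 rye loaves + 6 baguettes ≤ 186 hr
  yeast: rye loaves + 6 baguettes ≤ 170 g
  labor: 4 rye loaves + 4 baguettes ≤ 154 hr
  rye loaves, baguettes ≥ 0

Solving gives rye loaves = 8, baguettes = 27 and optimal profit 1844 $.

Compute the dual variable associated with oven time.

9

Binding: oven time and yeast. Non-binding: labor (14 unused).
By complementary slackness, y = 0 for the non-binding constraint.
The binding rows give the dual system: 3·y_oven time + 1·y_yeast = 28 and 6·y_oven time + 6·y_yeast = 60.
Solving: y_oven time = 9, y_yeast = 1.
Shadow price of oven time = 9.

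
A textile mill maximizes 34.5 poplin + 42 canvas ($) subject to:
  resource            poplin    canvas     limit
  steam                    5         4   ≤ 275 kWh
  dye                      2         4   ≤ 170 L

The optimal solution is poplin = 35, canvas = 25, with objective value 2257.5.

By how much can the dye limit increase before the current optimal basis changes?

Binding constraints: steam, dye. The basis is B = [[5,4],[2,4]] with det 12.
Per unit increase in dye, x* moves by d = (-0.3333, 0.4167).
The basis stays optimal until poplin reaches 0; allowable increase = 105 L.

105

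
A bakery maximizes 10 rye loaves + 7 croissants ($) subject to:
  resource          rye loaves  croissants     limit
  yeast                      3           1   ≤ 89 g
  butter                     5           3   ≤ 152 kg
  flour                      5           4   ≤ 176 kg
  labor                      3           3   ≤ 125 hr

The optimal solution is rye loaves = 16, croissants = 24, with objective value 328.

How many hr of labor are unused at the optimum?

labor used = 3·16 + 3·24 = 120; slack = 125 − 120 = 5.

5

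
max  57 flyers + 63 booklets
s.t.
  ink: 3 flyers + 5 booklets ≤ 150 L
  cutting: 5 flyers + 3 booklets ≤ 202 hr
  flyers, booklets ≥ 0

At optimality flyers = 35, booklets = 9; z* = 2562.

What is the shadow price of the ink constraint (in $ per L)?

At the optimum: ink uses 150 of 150 (binding); cutting uses 202 of 202 (binding).
From A_Bᵀ y = c: 3·y_ink + 5·y_cutting = 57; 5·y_ink + 3·y_cutting = 63.
Solving: y_ink = 9, y_cutting = 6.
Shadow price of ink = 9.

9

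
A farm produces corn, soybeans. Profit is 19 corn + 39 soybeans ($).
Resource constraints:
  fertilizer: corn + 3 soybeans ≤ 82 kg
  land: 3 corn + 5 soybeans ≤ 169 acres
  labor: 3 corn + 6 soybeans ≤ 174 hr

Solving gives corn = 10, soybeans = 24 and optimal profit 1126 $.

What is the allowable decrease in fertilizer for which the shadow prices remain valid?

19

Binding constraints: fertilizer, labor. The basis is B = [[1,3],[3,6]] with det -3.
Per unit decrease in fertilizer, x* moves by d = (2, -1).
The basis stays optimal until land becomes binding; allowable decrease = 19 kg.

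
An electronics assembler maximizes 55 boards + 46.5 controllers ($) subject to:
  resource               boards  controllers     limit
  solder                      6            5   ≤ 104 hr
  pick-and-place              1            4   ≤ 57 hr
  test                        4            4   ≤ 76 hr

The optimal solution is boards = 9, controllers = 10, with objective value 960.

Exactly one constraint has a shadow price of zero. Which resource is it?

pick-and-place

solder: 104/104 (binding)
pick-and-place: 49/57 (slack 8)
test: 76/76 (binding)
By complementary slackness, a constraint with positive slack has shadow price 0 → pick-and-place.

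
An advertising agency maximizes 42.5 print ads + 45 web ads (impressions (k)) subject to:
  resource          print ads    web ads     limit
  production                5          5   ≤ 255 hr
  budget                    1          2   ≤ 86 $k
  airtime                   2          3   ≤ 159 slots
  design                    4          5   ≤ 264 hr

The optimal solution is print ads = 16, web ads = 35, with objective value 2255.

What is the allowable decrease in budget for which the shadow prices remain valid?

Binding constraints: production, budget. The basis is B = [[5,5],[1,2]] with det 5.
Per unit decrease in budget, x* moves by d = (1, -1).
The basis stays optimal until web ads reaches 0; allowable decrease = 35 $k.

35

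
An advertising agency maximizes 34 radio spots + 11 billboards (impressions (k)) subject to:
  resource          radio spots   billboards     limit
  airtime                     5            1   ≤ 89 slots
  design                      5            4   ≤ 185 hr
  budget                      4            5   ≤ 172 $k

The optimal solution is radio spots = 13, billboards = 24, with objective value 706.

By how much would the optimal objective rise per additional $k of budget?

1

Binding: airtime and budget. Non-binding: design (24 unused).
Since design is not tight, its dual is 0.
Dual feasibility on the basic columns requires 5·y_airtime + 4·y_budget = 34, 1·y_airtime + 5·y_budget = 11.
This yields shadow prices y_airtime = 6, y_budget = 1.
Shadow price of budget = 1.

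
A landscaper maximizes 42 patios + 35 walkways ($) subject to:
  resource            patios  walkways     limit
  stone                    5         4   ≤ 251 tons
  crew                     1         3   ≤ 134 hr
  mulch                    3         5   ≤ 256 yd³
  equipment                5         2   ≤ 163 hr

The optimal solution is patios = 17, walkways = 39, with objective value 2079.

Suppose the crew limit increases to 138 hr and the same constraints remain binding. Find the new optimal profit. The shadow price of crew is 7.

Δb = 4, so new z* = 2079 + (7)·(4) = 2079 + 28 = 2107.

2107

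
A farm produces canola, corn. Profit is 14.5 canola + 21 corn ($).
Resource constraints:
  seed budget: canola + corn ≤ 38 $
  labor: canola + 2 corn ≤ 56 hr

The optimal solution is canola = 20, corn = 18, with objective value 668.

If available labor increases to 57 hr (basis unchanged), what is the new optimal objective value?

674.5

Check each constraint at x*: seed budget 38/38 (tight); labor 56/56 (tight).
Dual feasibility on the basic columns requires 1·y_seed budget + 1·y_labor = 14.5, 1·y_seed budget + 2·y_labor = 21.
→ y_seed budget = 8 and y_labor = 6.5.
Δz = y_labor·Δb = 6.5 × (1) = 6.5, so new z* = 668 + 6.5 = 674.5.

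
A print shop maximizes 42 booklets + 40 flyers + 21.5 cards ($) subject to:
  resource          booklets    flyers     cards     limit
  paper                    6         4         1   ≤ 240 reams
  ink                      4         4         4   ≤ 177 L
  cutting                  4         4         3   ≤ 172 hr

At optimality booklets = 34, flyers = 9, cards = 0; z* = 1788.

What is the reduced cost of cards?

-6.5

Binding: paper and cutting. Non-binding: ink (5 unused).
Slack constraints have shadow price 0 (complementary slackness).
The binding rows give the dual system: 6·y_paper + 4·y_cutting = 42 and 4·y_paper + 4·y_cutting = 40.
→ y_paper = 1 and y_cutting = 9.
Reduced cost of cards: c₃ − yᵀa₃ = 21.5 − (1·1 + 9·3) = 21.5 − 28 = -6.5.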